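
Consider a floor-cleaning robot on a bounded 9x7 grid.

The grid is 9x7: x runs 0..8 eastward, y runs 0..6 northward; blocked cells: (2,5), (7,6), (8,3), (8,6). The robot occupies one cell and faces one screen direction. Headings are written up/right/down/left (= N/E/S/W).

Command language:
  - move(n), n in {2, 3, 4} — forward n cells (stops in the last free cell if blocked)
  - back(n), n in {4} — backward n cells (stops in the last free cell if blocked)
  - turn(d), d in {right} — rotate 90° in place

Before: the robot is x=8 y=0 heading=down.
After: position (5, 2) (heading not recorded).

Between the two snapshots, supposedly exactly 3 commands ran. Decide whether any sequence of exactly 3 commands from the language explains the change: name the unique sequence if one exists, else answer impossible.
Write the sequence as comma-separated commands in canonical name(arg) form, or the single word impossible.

back(4), turn(right), move(3)

key: running move(3) before back(4) would end elsewhere — order is forced
begin: x=8 y=0 heading=down
[1] after back(4): x=8 y=2 heading=down
[2] after turn(right): x=8 y=2 heading=left
[3] after move(3): x=5 y=2 heading=left
no rival 3-sequence matches.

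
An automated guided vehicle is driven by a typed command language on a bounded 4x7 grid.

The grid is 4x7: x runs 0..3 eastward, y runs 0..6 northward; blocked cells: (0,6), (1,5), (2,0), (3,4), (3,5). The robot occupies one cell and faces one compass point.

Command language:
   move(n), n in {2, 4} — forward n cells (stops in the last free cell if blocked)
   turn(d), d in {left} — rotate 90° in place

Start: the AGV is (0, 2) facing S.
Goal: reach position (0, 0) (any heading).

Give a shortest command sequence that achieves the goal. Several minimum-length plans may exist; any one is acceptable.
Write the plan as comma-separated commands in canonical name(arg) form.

move(4)

t0: (0, 2) facing S
[1] after move(4): (0, 0) facing S
nothing shorter than 1 reaches the goal.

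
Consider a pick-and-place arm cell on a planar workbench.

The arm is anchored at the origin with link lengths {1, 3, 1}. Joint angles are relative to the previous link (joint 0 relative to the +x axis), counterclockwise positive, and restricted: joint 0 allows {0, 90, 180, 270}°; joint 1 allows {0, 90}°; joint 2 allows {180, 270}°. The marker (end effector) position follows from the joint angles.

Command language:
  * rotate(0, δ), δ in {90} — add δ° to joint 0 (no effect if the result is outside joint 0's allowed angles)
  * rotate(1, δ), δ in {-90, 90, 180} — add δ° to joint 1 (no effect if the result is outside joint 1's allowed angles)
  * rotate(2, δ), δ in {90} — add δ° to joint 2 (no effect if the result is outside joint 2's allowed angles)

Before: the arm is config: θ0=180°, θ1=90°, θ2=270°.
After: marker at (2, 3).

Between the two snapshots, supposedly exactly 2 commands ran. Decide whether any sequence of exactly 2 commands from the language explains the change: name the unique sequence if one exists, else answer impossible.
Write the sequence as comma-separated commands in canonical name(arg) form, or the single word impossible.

rotate(0, 90), rotate(0, 90)

initial: config: θ0=180°, θ1=90°, θ2=270°
[1] after rotate(0, 90): config: θ0=270°, θ1=90°, θ2=270°
[2] after rotate(0, 90): config: θ0=0°, θ1=90°, θ2=270°
no other 2-command option fits: unique.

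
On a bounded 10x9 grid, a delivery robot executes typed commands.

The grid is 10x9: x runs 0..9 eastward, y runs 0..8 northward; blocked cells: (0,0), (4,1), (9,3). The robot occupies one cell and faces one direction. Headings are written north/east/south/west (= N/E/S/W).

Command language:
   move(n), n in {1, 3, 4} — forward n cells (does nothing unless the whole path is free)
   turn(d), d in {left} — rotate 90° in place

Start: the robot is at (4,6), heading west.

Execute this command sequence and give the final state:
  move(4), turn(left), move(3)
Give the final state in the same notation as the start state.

at (0,3), heading south

t0: at (4,6), heading west
1. move(4) → at (0,6), heading west
2. turn(left) → at (0,6), heading south
3. move(3) → at (0,3), heading south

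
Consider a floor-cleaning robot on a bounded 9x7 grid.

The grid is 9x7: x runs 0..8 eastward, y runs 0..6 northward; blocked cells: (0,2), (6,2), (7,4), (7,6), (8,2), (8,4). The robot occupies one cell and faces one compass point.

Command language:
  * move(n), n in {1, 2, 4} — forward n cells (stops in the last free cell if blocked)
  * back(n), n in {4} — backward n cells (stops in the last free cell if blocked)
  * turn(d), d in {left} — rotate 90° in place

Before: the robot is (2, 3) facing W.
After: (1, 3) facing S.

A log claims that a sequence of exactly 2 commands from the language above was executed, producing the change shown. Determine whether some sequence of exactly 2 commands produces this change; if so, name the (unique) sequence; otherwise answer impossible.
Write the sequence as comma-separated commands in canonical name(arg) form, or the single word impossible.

key: position moved to (1,3) AND the heading swung to S — translation plus rotation needed
initial: (2, 3) facing W
[1] after move(1): (1, 3) facing W
[2] after turn(left): (1, 3) facing S
all 25 alternatives checked — unique.

move(1), turn(left)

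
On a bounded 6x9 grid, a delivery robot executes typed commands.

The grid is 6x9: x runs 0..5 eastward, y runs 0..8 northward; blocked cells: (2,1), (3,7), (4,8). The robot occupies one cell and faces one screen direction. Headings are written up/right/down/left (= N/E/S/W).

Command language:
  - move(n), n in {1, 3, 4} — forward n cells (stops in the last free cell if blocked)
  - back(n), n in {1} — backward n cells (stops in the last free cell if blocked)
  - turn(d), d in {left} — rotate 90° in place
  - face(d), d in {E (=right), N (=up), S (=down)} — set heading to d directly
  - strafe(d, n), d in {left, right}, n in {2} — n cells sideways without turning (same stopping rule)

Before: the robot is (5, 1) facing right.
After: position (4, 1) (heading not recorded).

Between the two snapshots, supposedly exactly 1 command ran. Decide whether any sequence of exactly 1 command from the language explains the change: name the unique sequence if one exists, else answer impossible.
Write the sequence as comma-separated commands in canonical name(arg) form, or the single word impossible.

initial: (5, 1) facing right
t=1 back(1) ⇒ (4, 1) facing right
no rival 1-sequence matches.

back(1)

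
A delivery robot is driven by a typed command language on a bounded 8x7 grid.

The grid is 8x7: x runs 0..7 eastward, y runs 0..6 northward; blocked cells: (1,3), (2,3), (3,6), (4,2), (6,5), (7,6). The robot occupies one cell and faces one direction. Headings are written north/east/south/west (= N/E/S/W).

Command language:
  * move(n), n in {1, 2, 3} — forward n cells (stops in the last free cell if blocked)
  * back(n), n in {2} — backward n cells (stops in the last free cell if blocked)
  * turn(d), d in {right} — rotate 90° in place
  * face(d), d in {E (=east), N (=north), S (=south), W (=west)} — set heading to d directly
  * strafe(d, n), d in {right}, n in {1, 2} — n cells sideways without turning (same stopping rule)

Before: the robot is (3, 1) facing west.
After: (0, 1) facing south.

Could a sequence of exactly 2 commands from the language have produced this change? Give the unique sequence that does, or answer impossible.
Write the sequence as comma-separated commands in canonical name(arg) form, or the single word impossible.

key: running face(S) before move(3) would end elsewhere — order is forced
t0: (3, 1) facing west
t=1 move(3) ⇒ (0, 1) facing west
t=2 face(S) ⇒ (0, 1) facing south
uniquely the one of 121 2-step routes that fits.

move(3), face(S)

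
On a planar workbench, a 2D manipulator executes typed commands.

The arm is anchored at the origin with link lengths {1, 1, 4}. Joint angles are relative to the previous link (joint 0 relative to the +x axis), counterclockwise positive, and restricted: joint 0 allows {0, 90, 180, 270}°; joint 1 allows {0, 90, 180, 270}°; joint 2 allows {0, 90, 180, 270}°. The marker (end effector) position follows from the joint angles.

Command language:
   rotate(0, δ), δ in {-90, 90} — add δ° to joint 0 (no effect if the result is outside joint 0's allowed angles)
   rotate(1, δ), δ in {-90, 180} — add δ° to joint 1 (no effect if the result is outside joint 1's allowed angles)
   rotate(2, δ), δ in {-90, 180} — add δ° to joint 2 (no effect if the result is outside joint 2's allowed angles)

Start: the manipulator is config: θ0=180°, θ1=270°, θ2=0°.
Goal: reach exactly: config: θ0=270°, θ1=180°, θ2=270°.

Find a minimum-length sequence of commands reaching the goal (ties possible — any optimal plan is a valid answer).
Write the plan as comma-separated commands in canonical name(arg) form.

t0: config: θ0=180°, θ1=270°, θ2=0°
1. rotate(2, -90) → config: θ0=180°, θ1=270°, θ2=270°
2. rotate(1, -90) → config: θ0=180°, θ1=180°, θ2=270°
3. rotate(0, 90) → config: θ0=270°, θ1=180°, θ2=270°
shorter routes all fall short; 3 is best.

rotate(2, -90), rotate(1, -90), rotate(0, 90)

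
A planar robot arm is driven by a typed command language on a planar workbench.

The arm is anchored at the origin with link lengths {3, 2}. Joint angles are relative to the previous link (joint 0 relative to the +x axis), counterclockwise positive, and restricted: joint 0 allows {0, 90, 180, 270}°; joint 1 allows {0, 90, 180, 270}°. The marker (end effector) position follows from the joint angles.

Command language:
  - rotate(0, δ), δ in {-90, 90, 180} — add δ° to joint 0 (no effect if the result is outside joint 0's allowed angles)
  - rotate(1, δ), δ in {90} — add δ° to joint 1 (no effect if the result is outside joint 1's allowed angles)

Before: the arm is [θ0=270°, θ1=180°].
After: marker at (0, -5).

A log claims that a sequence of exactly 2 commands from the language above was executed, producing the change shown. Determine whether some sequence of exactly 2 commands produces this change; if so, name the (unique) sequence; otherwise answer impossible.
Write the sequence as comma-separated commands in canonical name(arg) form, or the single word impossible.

initial: [θ0=270°, θ1=180°]
[1] after rotate(1, 90): [θ0=270°, θ1=270°]
[2] after rotate(1, 90): [θ0=270°, θ1=0°]
uniquely the one of 16 2-step routes that fits.

rotate(1, 90), rotate(1, 90)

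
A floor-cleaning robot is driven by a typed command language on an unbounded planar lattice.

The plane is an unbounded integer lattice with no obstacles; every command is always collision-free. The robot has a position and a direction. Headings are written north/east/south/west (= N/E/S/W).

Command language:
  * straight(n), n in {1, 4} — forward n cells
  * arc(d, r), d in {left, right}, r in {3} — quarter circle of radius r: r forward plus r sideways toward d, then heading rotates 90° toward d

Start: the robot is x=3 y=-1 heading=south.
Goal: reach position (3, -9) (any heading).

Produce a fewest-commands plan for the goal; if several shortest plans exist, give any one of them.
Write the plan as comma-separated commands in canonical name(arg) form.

initial: x=3 y=-1 heading=south
step 1 (straight(4)): x=3 y=-5 heading=south
step 2 (straight(4)): x=3 y=-9 heading=south
nothing shorter than 2 reaches the goal.

straight(4), straight(4)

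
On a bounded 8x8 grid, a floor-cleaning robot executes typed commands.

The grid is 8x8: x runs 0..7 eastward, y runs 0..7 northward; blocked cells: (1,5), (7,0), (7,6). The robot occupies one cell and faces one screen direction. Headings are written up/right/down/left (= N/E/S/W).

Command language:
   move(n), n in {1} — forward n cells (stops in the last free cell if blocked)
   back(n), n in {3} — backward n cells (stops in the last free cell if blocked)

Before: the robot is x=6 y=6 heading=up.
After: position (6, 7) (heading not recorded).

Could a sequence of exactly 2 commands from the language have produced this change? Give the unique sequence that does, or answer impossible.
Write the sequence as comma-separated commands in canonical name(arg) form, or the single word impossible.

move(1), move(1)

key: the second move(1) runs into the grid edge before its full distance
begin: x=6 y=6 heading=up
step 1 (move(1)): x=6 y=7 heading=up
step 2 (move(1)): x=6 y=7 heading=up
no rival 2-sequence matches.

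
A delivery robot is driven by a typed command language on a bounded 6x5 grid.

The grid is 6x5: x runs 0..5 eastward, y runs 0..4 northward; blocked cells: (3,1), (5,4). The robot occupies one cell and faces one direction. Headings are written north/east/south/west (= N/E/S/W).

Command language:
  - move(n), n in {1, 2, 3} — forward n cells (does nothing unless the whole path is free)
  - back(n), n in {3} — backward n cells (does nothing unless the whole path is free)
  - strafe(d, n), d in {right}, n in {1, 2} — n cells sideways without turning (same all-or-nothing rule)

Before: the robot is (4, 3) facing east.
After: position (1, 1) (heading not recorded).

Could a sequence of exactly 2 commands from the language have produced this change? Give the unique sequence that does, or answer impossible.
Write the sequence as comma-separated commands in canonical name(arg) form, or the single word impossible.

back(3), strafe(right, 2)

key: order matters: swapping back(3) and strafe(right, 2) lands elsewhere
begin: (4, 3) facing east
step 1 (back(3)): (1, 3) facing east
step 2 (strafe(right, 2)): (1, 1) facing east
no other 2-command option fits: unique.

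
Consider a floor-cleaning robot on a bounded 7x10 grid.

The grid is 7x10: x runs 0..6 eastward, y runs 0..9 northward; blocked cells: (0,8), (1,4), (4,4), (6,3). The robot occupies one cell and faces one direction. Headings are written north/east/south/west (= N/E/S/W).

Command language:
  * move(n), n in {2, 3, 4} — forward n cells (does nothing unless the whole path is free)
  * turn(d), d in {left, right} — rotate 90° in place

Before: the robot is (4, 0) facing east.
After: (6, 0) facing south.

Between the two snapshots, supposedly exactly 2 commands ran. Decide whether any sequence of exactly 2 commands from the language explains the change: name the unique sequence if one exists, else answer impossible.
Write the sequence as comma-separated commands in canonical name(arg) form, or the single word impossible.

key: running turn(right) before move(2) would end elsewhere — order is forced
start: (4, 0) facing east
t=1 move(2) ⇒ (6, 0) facing east
t=2 turn(right) ⇒ (6, 0) facing south
all 25 alternatives checked — unique.

move(2), turn(right)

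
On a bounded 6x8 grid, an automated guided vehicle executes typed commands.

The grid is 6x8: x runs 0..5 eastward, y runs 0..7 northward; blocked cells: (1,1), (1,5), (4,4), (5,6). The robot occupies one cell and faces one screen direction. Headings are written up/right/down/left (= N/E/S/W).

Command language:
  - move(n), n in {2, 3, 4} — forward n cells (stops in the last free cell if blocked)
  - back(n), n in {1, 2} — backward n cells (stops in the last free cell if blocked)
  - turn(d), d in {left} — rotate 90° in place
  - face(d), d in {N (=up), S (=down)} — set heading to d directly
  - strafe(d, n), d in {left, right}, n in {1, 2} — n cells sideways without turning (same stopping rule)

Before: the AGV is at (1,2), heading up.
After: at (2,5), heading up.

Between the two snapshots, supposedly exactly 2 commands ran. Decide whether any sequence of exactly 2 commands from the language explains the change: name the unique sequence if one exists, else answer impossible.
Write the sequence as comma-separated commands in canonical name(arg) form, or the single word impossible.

strafe(right, 1), move(3)

key: still facing N at the end — nothing in the sequence rotates
initial: at (1,2), heading up
[1] after strafe(right, 1): at (2,2), heading up
[2] after move(3): at (2,5), heading up
all 144 alternatives checked — unique.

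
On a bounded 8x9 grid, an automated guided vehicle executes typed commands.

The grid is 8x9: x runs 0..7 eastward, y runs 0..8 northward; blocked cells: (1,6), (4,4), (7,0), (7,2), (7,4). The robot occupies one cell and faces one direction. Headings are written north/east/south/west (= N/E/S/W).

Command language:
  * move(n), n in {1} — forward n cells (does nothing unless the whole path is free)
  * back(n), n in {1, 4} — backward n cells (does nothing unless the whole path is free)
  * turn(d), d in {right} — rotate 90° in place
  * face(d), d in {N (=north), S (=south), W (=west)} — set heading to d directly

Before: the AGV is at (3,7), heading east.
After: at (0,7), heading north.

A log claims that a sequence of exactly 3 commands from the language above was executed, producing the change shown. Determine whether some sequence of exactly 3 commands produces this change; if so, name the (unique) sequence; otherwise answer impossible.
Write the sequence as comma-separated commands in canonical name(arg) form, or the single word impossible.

move(1), back(4), face(N)

key: order matters: swapping move(1) and face(N) lands elsewhere
t0: at (3,7), heading east
step 1 (move(1)): at (4,7), heading east
step 2 (back(4)): at (0,7), heading east
step 3 (face(N)): at (0,7), heading north
no rival 3-sequence matches.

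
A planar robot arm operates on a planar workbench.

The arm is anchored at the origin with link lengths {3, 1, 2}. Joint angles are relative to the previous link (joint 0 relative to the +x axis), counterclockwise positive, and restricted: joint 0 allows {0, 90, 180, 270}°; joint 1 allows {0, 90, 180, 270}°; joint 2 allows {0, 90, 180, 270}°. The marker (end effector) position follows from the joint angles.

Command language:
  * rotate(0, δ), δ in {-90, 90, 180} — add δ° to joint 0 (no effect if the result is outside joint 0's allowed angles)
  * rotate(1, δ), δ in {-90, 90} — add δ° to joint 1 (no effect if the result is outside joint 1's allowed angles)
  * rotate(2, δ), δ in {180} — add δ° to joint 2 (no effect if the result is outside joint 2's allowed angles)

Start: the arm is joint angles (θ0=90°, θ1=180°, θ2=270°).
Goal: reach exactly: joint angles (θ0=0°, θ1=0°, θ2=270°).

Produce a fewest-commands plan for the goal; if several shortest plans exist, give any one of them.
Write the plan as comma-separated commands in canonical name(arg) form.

initial: joint angles (θ0=90°, θ1=180°, θ2=270°)
[1] after rotate(1, -90): joint angles (θ0=90°, θ1=90°, θ2=270°)
[2] after rotate(1, -90): joint angles (θ0=90°, θ1=0°, θ2=270°)
[3] after rotate(0, -90): joint angles (θ0=0°, θ1=0°, θ2=270°)
shorter routes all fall short; 3 is best.

rotate(1, -90), rotate(1, -90), rotate(0, -90)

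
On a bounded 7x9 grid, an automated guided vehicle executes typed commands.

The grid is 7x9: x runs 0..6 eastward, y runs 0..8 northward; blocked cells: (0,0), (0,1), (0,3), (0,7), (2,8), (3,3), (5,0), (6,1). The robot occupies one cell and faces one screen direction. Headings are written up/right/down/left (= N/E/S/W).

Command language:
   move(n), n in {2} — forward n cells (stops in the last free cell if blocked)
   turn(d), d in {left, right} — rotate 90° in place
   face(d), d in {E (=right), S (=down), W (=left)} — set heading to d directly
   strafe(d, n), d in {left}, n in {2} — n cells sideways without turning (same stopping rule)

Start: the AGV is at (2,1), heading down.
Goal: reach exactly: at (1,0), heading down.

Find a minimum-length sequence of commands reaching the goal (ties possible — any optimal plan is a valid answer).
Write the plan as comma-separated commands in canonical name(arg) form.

turn(right), strafe(left, 2), move(2), turn(left)

start: at (2,1), heading down
step 1 (turn(right)): at (2,1), heading left
step 2 (strafe(left, 2)): at (2,0), heading left
step 3 (move(2)): at (1,0), heading left
step 4 (turn(left)): at (1,0), heading down
no 3-step plan works, so 4 is optimal.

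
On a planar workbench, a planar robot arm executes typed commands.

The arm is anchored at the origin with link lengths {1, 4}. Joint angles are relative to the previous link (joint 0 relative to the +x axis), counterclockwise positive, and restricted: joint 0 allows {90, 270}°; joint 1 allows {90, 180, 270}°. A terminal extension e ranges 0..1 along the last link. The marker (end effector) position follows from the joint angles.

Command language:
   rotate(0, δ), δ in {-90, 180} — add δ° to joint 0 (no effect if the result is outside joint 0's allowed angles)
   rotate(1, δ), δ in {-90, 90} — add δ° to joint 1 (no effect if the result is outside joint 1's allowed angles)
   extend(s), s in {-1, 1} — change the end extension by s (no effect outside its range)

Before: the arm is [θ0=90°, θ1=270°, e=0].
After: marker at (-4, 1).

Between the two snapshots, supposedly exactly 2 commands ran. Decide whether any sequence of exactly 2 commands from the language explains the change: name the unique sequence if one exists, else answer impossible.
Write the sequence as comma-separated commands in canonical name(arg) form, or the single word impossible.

t0: [θ0=90°, θ1=270°, e=0]
[1] after rotate(1, -90): [θ0=90°, θ1=180°, e=0]
[2] after rotate(1, -90): [θ0=90°, θ1=90°, e=0]
no rival 2-sequence matches.

rotate(1, -90), rotate(1, -90)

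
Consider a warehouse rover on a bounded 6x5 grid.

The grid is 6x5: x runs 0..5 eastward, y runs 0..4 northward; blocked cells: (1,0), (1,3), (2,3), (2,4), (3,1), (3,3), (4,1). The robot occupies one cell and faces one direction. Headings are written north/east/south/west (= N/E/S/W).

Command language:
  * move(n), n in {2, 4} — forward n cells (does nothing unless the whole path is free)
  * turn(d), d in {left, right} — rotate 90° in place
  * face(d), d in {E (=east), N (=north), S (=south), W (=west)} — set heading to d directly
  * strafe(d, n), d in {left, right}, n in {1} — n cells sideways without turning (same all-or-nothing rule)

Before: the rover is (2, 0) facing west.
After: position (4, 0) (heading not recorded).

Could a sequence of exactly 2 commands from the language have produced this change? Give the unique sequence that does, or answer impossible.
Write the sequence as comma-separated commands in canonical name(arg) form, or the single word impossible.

face(E), move(2)

key: order matters: swapping face(E) and move(2) lands elsewhere
begin: (2, 0) facing west
1. face(E) → (2, 0) facing east
2. move(2) → (4, 0) facing east
no rival 2-sequence matches.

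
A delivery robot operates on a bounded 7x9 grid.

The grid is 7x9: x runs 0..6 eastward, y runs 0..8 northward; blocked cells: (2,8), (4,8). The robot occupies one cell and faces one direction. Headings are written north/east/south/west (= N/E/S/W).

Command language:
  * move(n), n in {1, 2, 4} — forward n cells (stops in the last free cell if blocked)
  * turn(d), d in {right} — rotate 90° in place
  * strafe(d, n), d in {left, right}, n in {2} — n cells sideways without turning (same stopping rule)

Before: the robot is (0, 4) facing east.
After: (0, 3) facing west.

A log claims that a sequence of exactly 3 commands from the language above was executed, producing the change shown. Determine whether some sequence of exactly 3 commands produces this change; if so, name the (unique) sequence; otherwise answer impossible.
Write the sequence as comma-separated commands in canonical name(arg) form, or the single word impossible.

key: position moved to (0,3) AND the heading swung to W — translation plus rotation needed
begin: (0, 4) facing east
[1] after turn(right): (0, 4) facing south
[2] after move(1): (0, 3) facing south
[3] after turn(right): (0, 3) facing west
no rival 3-sequence matches.

turn(right), move(1), turn(right)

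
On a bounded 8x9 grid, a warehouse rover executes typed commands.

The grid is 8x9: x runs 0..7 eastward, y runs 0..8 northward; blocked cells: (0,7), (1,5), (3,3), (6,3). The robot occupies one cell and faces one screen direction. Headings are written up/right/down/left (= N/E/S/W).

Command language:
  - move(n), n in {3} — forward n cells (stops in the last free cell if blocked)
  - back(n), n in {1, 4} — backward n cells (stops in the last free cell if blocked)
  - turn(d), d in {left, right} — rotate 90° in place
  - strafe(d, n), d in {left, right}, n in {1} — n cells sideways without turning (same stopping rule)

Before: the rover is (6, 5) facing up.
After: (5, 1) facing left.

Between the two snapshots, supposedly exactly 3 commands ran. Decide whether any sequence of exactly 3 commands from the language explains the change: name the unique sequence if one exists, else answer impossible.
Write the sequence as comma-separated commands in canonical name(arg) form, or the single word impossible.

key: order matters: swapping strafe(left, 1) and turn(left) lands elsewhere
initial: (6, 5) facing up
1. strafe(left, 1) → (5, 5) facing up
2. back(4) → (5, 1) facing up
3. turn(left) → (5, 1) facing left
no rival 3-sequence matches.

strafe(left, 1), back(4), turn(left)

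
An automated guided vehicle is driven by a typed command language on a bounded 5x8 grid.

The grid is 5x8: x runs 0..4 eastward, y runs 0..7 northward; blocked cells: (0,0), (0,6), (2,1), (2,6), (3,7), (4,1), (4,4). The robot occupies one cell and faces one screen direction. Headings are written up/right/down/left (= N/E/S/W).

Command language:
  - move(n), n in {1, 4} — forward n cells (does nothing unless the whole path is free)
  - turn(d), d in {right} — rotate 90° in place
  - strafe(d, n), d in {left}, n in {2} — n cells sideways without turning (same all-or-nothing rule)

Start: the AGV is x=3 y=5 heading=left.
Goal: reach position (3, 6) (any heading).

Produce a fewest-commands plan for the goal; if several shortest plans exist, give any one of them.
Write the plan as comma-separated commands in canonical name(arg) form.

turn(right), move(1)

initial: x=3 y=5 heading=left
1. turn(right) → x=3 y=5 heading=up
2. move(1) → x=3 y=6 heading=up
minimal: 2 command(s), checked below 2.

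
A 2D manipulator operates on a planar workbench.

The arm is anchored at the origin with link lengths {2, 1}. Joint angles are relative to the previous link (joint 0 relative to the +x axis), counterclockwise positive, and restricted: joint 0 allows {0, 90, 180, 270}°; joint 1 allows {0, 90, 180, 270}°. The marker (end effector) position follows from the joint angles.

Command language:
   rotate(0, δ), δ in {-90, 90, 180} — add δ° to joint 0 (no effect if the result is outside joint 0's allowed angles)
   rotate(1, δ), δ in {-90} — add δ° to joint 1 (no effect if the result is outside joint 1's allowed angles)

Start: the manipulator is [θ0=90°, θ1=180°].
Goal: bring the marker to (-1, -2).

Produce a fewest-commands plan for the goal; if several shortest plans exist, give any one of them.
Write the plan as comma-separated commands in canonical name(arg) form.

rotate(1, -90), rotate(1, -90), rotate(1, -90), rotate(0, 180)

initial: [θ0=90°, θ1=180°]
step 1 (rotate(1, -90)): [θ0=90°, θ1=90°]
step 2 (rotate(1, -90)): [θ0=90°, θ1=0°]
step 3 (rotate(1, -90)): [θ0=90°, θ1=270°]
step 4 (rotate(0, 180)): [θ0=270°, θ1=270°]
nothing shorter than 4 reaches the goal.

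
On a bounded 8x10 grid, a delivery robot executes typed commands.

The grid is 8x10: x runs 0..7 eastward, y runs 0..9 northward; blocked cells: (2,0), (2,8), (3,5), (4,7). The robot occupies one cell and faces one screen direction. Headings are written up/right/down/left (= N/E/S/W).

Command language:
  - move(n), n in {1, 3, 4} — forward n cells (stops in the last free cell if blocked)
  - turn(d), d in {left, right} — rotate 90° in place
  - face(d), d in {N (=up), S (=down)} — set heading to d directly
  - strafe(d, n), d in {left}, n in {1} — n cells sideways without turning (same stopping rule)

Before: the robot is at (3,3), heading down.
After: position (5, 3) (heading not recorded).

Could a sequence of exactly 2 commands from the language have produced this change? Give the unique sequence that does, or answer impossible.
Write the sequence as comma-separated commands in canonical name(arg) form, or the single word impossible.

strafe(left, 1), strafe(left, 1)

begin: at (3,3), heading down
[1] after strafe(left, 1): at (4,3), heading down
[2] after strafe(left, 1): at (5,3), heading down
all 64 alternatives checked — unique.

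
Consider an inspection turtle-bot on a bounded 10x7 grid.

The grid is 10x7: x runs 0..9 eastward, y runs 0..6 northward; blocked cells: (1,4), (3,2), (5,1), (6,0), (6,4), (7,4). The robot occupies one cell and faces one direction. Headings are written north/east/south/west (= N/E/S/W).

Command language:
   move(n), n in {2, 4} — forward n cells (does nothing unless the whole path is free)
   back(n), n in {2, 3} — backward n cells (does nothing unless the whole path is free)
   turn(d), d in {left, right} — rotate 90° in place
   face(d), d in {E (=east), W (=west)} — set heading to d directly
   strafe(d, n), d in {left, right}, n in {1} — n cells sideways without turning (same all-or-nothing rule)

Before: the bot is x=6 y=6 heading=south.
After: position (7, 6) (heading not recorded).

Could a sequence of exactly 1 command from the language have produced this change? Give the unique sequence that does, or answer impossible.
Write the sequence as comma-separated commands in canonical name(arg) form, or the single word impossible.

begin: x=6 y=6 heading=south
[1] after strafe(left, 1): x=7 y=6 heading=south
no other 1-command option fits: unique.

strafe(left, 1)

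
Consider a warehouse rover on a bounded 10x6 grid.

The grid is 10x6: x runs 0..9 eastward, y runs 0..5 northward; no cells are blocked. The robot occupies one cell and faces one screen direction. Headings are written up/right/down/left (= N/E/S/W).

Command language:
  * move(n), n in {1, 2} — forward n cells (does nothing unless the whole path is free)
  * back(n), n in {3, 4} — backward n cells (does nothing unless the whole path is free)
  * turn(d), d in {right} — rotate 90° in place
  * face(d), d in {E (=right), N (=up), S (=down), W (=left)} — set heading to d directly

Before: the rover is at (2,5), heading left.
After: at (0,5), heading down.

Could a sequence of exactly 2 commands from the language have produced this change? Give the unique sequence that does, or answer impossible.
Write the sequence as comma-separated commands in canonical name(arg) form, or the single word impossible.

move(2), face(S)

key: running face(S) before move(2) would end elsewhere — order is forced
from: at (2,5), heading left
step 1 (move(2)): at (0,5), heading left
step 2 (face(S)): at (0,5), heading down
no other 2-command option fits: unique.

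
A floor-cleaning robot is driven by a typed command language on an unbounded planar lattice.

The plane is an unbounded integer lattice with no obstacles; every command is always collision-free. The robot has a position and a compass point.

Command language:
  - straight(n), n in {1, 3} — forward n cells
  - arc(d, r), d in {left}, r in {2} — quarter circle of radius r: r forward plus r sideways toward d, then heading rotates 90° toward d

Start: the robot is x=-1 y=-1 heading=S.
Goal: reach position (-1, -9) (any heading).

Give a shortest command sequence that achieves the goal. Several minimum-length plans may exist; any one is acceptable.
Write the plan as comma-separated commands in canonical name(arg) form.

straight(1), straight(1), straight(3), straight(3)

from: x=-1 y=-1 heading=S
step 1 (straight(1)): x=-1 y=-2 heading=S
step 2 (straight(1)): x=-1 y=-3 heading=S
step 3 (straight(3)): x=-1 y=-6 heading=S
step 4 (straight(3)): x=-1 y=-9 heading=S
nothing shorter than 4 reaches the goal.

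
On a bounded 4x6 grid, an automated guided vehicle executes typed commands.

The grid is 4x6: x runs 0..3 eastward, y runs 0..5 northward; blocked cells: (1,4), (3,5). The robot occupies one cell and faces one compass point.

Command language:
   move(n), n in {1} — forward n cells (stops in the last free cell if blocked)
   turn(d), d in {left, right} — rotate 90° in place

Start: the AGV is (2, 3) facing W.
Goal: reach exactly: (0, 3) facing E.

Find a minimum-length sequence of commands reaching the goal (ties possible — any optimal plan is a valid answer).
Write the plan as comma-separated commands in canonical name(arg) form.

initial: (2, 3) facing W
1. move(1) → (1, 3) facing W
2. move(1) → (0, 3) facing W
3. turn(right) → (0, 3) facing N
4. turn(right) → (0, 3) facing E
no 3-step plan works, so 4 is optimal.

move(1), move(1), turn(right), turn(right)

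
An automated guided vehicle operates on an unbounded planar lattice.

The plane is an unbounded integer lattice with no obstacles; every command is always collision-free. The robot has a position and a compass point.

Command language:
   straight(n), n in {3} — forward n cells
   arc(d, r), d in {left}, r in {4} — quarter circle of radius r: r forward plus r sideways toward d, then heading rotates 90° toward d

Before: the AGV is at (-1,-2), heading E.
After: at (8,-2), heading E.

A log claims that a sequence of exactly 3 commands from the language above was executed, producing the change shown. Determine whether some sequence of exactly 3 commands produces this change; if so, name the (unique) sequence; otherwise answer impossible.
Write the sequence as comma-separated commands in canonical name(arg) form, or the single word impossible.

straight(3), straight(3), straight(3)

key: still facing E at the end — nothing in the sequence rotates
begin: at (-1,-2), heading E
t=1 straight(3) ⇒ at (2,-2), heading E
t=2 straight(3) ⇒ at (5,-2), heading E
t=3 straight(3) ⇒ at (8,-2), heading E
uniquely the one of 8 3-step routes that fits.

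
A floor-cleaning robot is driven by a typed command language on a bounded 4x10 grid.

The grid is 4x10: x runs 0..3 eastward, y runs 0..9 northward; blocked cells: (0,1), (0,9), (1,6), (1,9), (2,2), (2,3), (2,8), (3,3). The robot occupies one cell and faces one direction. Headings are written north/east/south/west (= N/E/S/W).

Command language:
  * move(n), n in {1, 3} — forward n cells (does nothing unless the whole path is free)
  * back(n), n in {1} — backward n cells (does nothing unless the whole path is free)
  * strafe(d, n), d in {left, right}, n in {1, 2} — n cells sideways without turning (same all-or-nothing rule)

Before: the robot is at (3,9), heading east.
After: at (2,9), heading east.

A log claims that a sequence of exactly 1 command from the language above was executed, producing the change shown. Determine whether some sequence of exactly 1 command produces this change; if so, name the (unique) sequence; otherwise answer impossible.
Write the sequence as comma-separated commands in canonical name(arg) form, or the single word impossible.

back(1)

key: heading stays E — the single command does not turn
t0: at (3,9), heading east
[1] after back(1): at (2,9), heading east
all 7 alternatives checked — unique.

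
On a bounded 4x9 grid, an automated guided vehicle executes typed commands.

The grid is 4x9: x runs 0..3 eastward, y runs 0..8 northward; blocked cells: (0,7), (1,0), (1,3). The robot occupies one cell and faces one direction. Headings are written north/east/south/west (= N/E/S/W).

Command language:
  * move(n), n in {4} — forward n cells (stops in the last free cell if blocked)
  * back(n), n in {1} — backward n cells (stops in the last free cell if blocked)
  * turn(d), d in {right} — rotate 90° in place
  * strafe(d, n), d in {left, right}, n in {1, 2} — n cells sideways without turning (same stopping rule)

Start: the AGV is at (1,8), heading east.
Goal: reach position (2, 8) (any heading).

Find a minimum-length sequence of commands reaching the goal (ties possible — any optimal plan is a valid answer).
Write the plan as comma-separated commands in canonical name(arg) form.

start: at (1,8), heading east
t=1 move(4) ⇒ at (3,8), heading east
t=2 back(1) ⇒ at (2,8), heading east
minimal: 2 command(s), checked below 2.

move(4), back(1)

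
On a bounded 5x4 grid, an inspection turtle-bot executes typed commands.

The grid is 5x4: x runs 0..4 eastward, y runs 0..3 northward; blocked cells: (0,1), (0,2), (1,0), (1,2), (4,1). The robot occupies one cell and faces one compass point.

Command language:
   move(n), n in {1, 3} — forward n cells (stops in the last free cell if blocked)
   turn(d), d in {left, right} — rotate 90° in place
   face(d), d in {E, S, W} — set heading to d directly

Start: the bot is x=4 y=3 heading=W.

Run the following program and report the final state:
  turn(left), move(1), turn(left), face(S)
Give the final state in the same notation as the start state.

x=4 y=2 heading=S

t0: x=4 y=3 heading=W
step 1 (turn(left)): x=4 y=3 heading=S
step 2 (move(1)): x=4 y=2 heading=S
step 3 (turn(left)): x=4 y=2 heading=E
step 4 (face(S)): x=4 y=2 heading=S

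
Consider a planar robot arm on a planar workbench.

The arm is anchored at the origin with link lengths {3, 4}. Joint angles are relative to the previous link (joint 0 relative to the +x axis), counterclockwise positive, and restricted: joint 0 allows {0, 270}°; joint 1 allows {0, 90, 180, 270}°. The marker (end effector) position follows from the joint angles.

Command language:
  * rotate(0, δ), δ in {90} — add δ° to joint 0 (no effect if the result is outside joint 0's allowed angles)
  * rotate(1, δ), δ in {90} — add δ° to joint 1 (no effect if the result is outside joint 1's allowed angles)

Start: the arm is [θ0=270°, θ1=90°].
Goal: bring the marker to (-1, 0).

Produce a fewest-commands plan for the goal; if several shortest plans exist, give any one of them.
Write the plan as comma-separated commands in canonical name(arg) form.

rotate(1, 90), rotate(0, 90)

initial: [θ0=270°, θ1=90°]
1. rotate(1, 90) → [θ0=270°, θ1=180°]
2. rotate(0, 90) → [θ0=0°, θ1=180°]
minimal: 2 command(s), checked below 2.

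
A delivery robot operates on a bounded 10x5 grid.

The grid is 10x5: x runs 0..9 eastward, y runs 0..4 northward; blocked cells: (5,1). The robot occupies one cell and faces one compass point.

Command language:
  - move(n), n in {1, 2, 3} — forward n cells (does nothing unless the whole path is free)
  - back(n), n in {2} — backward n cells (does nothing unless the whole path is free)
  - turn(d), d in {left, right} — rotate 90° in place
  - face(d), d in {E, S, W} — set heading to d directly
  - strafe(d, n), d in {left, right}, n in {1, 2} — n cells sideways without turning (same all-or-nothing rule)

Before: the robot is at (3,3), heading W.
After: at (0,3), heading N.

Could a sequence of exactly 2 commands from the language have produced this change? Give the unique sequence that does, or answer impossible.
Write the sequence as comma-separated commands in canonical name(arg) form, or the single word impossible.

move(3), turn(right)

key: position moved to (0,3) AND the heading swung to N — translation plus rotation needed
begin: at (3,3), heading W
t=1 move(3) ⇒ at (0,3), heading W
t=2 turn(right) ⇒ at (0,3), heading N
no rival 2-sequence matches.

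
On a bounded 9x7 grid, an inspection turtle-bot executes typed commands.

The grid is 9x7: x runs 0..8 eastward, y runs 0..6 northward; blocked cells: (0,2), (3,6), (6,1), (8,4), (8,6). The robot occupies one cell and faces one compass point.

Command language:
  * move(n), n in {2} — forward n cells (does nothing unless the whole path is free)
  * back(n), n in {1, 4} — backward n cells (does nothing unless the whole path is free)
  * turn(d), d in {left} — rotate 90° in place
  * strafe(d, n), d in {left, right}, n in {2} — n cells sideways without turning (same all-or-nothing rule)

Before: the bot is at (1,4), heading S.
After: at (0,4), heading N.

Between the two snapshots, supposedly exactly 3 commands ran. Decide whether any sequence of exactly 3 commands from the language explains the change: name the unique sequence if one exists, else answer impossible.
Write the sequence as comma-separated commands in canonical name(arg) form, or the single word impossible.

key: cell and facing (now N) both changed — the 3 commands mix motion and turning
start: at (1,4), heading S
1. turn(left) → at (1,4), heading E
2. back(1) → at (0,4), heading E
3. turn(left) → at (0,4), heading N
uniquely the one of 216 3-step routes that fits.

turn(left), back(1), turn(left)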